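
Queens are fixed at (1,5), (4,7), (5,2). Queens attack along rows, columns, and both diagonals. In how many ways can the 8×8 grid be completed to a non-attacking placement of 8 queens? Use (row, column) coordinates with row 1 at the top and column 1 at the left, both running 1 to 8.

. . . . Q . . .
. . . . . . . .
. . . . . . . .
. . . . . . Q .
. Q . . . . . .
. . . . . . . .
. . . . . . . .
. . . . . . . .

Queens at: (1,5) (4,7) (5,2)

Branch on row 2: col 1 → 0; col 3 → 1; col 8 → 0.
Sum: 0 + 1 + 0 = 1.

1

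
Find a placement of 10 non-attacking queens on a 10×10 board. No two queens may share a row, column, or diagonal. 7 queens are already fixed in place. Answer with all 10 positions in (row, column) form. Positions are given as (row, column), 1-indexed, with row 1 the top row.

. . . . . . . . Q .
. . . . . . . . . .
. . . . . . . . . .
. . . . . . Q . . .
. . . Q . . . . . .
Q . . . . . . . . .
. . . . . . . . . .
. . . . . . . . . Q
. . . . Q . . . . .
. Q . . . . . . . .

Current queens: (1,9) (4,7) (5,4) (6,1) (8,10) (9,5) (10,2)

Row 2: attacked by (1,9)→{8,9,10}; (4,7)→{5,7,9}; (5,4)→{1,4,7}; (6,1)→{1,5}; (8,10)→{4,10}; (9,5)→{5}; (10,2)→{2,10}. Safe: 3, 6. Place at column 6.
Row 3: attacked by (1,9)→{7,9}; (2,6)→{5,6,7}; (4,7)→{6,7,8}; (5,4)→{2,4,6}; (6,1)→{1,4}; (8,10)→{5,10}; (9,5)→{5}; (10,2)→{2,9}. Safe: 3. Place at column 3.
Row 7: attacked by (1,9)→{3,9}; (2,6)→{1,6}; (3,3)→{3,7}; (4,7)→{4,7,10}; (5,4)→{2,4,6}; (6,1)→{1,2}; (8,10)→{9,10}; (9,5)→{3,5,7}; (10,2)→{2,5}. Safe: 8. Place at column 8.
Columns [9, 6, 3, 7, 4, 1, 8, 10, 5, 2], r−c [-8, -4, 0, -3, 1, 5, -1, -2, 4, 8], r+c [10, 8, 6, 11, 9, 7, 15, 18, 14, 12] are all distinct, so no two queens attack.

(1,9) (2,6) (3,3) (4,7) (5,4) (6,1) (7,8) (8,10) (9,5) (10,2)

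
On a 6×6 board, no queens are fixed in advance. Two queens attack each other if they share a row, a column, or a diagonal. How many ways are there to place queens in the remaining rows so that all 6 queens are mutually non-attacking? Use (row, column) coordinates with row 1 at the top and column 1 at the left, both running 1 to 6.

Branch on row 1: col 1 → 0; col 2 → 1; col 3 → 1; col 4 → 1; col 5 → 1; col 6 → 0.
Sum: 0 + 1 + 1 + 1 + 1 + 0 = 4.
(This is the classic 6-queens count.)

4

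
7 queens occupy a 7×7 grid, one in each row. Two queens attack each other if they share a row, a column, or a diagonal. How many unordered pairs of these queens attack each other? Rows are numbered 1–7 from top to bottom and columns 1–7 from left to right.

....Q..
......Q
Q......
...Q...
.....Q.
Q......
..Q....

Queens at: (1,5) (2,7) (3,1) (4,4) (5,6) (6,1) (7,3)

1

Same column: (3,1)–(6,1) (column 1).
Total attacking pairs: 1.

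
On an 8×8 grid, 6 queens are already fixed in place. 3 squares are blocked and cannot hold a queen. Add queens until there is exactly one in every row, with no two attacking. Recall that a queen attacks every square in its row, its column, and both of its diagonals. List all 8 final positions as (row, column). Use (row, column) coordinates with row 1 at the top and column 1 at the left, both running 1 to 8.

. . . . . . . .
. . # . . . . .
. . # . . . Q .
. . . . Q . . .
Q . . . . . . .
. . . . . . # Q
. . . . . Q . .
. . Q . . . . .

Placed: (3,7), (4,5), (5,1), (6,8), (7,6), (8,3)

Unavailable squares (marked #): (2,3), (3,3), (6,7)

Row 1: attacked by (3,7)→{5,7}; (4,5)→{2,5,8}; (5,1)→{1,5}; (6,8)→{3,8}; (7,6)→{6}; (8,3)→{3}. Safe: 4. Place at column 4.
Row 2: attacked by (1,4)→{3,4,5}; (3,7)→{6,7,8}; (4,5)→{3,5,7}; (5,1)→{1,4}; (6,8)→{4,8}; (7,6)→{1,6}; (8,3)→{3}. Blocked: 3. Safe: 2. Place at column 2.
Columns [4, 2, 7, 5, 1, 8, 6, 3], r−c [-3, 0, -4, -1, 4, -2, 1, 5], r+c [5, 4, 10, 9, 6, 14, 13, 11] are all distinct, so no two queens attack.

(1,4) (2,2) (3,7) (4,5) (5,1) (6,8) (7,6) (8,3)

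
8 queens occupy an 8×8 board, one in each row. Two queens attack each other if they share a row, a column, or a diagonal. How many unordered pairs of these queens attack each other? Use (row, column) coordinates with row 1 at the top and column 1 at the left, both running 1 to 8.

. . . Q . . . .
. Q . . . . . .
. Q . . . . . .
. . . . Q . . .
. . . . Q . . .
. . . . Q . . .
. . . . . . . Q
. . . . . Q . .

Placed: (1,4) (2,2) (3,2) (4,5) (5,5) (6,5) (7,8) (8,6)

8

Same column: (2,2)–(3,2) (column 2); (4,5)–(5,5) (column 5); (4,5)–(6,5) (column 5); (5,5)–(6,5) (column 5).
Same diagonal: (1,4)–(3,2) (|1−3| = |4−2| = 2); (2,2)–(5,5) (|2−5| = |2−5| = 3); (3,2)–(6,5) (|3−6| = |2−5| = 3); (4,5)–(7,8) (|4−7| = |5−8| = 3).
Total attacking pairs: 8.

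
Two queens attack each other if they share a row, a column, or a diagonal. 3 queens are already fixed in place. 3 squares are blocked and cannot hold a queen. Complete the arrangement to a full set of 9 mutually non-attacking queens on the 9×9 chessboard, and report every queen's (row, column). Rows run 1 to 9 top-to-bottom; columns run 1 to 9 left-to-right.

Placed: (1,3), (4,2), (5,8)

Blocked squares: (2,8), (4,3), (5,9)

(1,3) (2,6) (3,9) (4,2) (5,8) (6,1) (7,4) (8,7) (9,5)

Row 2: attacked by (1,3)→{2,3,4}; (4,2)→{2,4}; (5,8)→{5,8}. Blocked: 8. Safe: 1, 6, 7, 9. Place at column 6.
Row 3: attacked by (1,3)→{1,3,5}; (2,6)→{5,6,7}; (4,2)→{1,2,3}; (5,8)→{6,8}. Safe: 4, 9. Place at column 9.
Row 6: attacked by (1,3)→{3,8}; (2,6)→{2,6}; (3,9)→{6,9}; (4,2)→{2,4}; (5,8)→{7,8,9}. Safe: 1, 5. Place at column 1.
Row 7: attacked by (1,3)→{3,9}; (2,6)→{1,6}; (3,9)→{5,9}; (4,2)→{2,5}; (5,8)→{6,8}; (6,1)→{1,2}. Safe: 4, 7. Place at column 4.
Row 8: attacked by (1,3)→{3}; (2,6)→{6}; (3,9)→{4,9}; (4,2)→{2,6}; (5,8)→{5,8}; (6,1)→{1,3}; (7,4)→{3,4,5}. Safe: 7. Place at column 7.
Row 9: attacked by (1,3)→{3}; (2,6)→{6}; (3,9)→{3,9}; (4,2)→{2,7}; (5,8)→{4,8}; (6,1)→{1,4}; (7,4)→{2,4,6}; (8,7)→{6,7,8}. Safe: 5. Place at column 5.
Columns [3, 6, 9, 2, 8, 1, 4, 7, 5], r−c [-2, -4, -6, 2, -3, 5, 3, 1, 4], r+c [4, 8, 12, 6, 13, 7, 11, 15, 14] are all distinct, so no two queens attack.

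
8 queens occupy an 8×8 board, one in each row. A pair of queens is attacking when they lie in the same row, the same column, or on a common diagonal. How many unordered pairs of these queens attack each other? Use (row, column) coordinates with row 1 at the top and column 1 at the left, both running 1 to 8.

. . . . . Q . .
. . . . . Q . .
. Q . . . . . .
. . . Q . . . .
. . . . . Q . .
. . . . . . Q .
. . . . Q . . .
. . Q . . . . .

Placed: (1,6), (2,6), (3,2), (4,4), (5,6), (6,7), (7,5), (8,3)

Same column: (1,6)–(2,6) (column 6); (1,6)–(5,6) (column 6); (2,6)–(5,6) (column 6).
Same diagonal: (2,6)–(4,4) (|2−4| = |6−4| = 2); (5,6)–(6,7) (|5−6| = |6−7| = 1); (5,6)–(8,3) (|5−8| = |6−3| = 3).
Total attacking pairs: 6.

6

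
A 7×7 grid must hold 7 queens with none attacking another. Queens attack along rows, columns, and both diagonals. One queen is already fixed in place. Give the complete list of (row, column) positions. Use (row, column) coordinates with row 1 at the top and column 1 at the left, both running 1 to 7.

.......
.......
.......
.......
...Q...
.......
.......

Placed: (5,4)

(1,5) (2,3) (3,1) (4,6) (5,4) (6,2) (7,7)

Row 1: attacked by (5,4)→{4}. Safe: 1, 2, 3, 5, 6, 7. Place at column 5.
Row 2: attacked by (1,5)→{4,5,6}; (5,4)→{1,4,7}. Safe: 2, 3. Place at column 3.
Row 3: attacked by (1,5)→{3,5,7}; (2,3)→{2,3,4}; (5,4)→{2,4,6}. Safe: 1. Place at column 1.
Row 4: attacked by (1,5)→{2,5}; (2,3)→{1,3,5}; (3,1)→{1,2}; (5,4)→{3,4,5}. Safe: 6, 7. Place at column 6.
Row 6: attacked by (1,5)→{5}; (2,3)→{3,7}; (3,1)→{1,4}; (4,6)→{4,6}; (5,4)→{3,4,5}. Safe: 2. Place at column 2.
Row 7: attacked by (1,5)→{5}; (2,3)→{3}; (3,1)→{1,5}; (4,6)→{3,6}; (5,4)→{2,4,6}; (6,2)→{1,2,3}. Safe: 7. Place at column 7.
Columns [5, 3, 1, 6, 4, 2, 7], r−c [-4, -1, 2, -2, 1, 4, 0], r+c [6, 5, 4, 10, 9, 8, 14] are all distinct, so no two queens attack.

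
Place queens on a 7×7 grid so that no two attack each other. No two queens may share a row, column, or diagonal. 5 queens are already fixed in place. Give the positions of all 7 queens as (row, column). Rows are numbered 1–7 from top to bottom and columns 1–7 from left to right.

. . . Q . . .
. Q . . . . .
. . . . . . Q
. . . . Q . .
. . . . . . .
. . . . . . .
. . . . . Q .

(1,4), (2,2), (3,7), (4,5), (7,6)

Row 5: attacked by (1,4)→{4}; (2,2)→{2,5}; (3,7)→{5,7}; (4,5)→{4,5,6}; (7,6)→{4,6}. Safe: 1, 3. Place at column 3.
Row 6: attacked by (1,4)→{4}; (2,2)→{2,6}; (3,7)→{4,7}; (4,5)→{3,5,7}; (5,3)→{2,3,4}; (7,6)→{5,6,7}. Safe: 1. Place at column 1.
Columns [4, 2, 7, 5, 3, 1, 6], r−c [-3, 0, -4, -1, 2, 5, 1], r+c [5, 4, 10, 9, 8, 7, 13] are all distinct, so no two queens attack.

(1,4) (2,2) (3,7) (4,5) (5,3) (6,1) (7,6)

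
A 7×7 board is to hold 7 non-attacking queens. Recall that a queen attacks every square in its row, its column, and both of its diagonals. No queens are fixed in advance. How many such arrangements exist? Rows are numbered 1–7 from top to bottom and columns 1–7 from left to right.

40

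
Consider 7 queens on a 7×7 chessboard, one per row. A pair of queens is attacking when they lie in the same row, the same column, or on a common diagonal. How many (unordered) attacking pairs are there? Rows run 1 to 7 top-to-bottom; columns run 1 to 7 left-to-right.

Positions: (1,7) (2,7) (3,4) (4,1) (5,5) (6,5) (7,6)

3

Same column: (1,7)–(2,7) (column 7); (5,5)–(6,5) (column 5).
Same diagonal: (6,5)–(7,6) (|6−7| = |5−6| = 1).
Total attacking pairs: 3.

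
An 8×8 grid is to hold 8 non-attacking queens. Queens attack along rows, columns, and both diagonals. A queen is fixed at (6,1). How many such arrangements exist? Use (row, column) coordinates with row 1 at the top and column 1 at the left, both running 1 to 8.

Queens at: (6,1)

16

Branch on row 1: col 2 → 1; col 3 → 4; col 4 → 4; col 5 → 4; col 7 → 3; col 8 → 0.
Sum: 1 + 4 + 4 + 4 + 3 + 0 = 16.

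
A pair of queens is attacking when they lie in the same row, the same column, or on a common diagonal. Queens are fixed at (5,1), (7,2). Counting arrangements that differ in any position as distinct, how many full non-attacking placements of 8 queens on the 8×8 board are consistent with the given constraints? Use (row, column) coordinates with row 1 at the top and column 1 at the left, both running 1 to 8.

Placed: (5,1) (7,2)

6

Branch on row 1: col 3 → 2; col 4 → 1; col 6 → 3; col 7 → 0.
Sum: 2 + 1 + 3 + 0 = 6.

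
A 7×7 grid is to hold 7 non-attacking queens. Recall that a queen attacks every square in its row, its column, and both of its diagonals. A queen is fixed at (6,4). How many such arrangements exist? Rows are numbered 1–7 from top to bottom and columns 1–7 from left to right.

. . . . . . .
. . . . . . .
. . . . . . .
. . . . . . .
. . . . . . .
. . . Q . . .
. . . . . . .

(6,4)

Branch on row 1: col 1 → 1; col 2 → 1; col 3 → 1; col 5 → 1; col 6 → 1; col 7 → 1.
Sum: 1 + 1 + 1 + 1 + 1 + 1 = 6.

6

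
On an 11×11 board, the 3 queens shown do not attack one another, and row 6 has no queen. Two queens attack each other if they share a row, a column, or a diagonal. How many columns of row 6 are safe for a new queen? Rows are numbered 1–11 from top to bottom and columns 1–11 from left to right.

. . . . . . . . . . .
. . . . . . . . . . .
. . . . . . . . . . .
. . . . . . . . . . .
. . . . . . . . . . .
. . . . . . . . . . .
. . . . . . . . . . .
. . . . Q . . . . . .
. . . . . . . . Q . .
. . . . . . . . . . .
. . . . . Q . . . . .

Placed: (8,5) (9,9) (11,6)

4

(8,5) attacks row 6 at column 5 and diagonals 3, 7.
(9,9) attacks row 6 at column 9 and diagonals 6.
(11,6) attacks row 6 at column 6 and diagonals 1, 11.
Attacked columns: {1, 3, 5, 6, 7, 9, 11}. Safe: {2, 4, 8, 10}.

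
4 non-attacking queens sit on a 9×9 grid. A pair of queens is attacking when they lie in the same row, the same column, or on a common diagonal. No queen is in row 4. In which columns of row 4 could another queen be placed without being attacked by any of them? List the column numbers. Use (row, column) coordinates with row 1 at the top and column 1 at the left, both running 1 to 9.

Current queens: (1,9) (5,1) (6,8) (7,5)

(1,9) attacks row 4 at column 9 and diagonals 6.
(5,1) attacks row 4 at column 1 and diagonals 2.
(6,8) attacks row 4 at column 8 and diagonals 6.
(7,5) attacks row 4 at column 5 and diagonals 2, 8.
Attacked columns: {1, 2, 5, 6, 8, 9}. Safe: {3, 4, 7}.

columns 3, 4, 7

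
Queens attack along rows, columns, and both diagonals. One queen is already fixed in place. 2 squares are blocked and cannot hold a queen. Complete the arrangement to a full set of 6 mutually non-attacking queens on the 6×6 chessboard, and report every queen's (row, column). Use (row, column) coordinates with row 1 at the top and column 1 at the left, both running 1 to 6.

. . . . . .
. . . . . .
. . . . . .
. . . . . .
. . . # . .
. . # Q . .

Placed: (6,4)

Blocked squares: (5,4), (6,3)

(1,3) (2,6) (3,2) (4,5) (5,1) (6,4)

Row 1: attacked by (6,4)→{4}. Safe: 1, 2, 3, 5, 6. Place at column 3.
Row 2: attacked by (1,3)→{2,3,4}; (6,4)→{4}. Safe: 1, 5, 6. Place at column 6.
Row 3: attacked by (1,3)→{1,3,5}; (2,6)→{5,6}; (6,4)→{1,4}. Safe: 2. Place at column 2.
Row 4: attacked by (1,3)→{3,6}; (2,6)→{4,6}; (3,2)→{1,2,3}; (6,4)→{2,4,6}. Safe: 5. Place at column 5.
Row 5: attacked by (1,3)→{3}; (2,6)→{3,6}; (3,2)→{2,4}; (4,5)→{4,5,6}; (6,4)→{3,4,5}. Blocked: 4. Safe: 1. Place at column 1.
Columns [3, 6, 2, 5, 1, 4], r−c [-2, -4, 1, -1, 4, 2], r+c [4, 8, 5, 9, 6, 10] are all distinct, so no two queens attack.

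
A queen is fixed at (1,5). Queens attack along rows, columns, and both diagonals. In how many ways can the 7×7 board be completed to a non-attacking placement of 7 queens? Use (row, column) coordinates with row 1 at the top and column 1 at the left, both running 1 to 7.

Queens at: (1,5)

Branch on row 2: col 1 → 2; col 2 → 1; col 3 → 1; col 7 → 2.
Sum: 2 + 1 + 1 + 2 = 6.

6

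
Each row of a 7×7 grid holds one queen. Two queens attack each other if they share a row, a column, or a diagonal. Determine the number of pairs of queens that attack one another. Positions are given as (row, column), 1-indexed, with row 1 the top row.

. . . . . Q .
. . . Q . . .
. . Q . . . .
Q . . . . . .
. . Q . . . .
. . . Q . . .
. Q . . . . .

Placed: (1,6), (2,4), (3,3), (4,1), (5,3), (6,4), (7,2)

Same column: (2,4)–(6,4) (column 4); (3,3)–(5,3) (column 3).
Same diagonal: (2,4)–(3,3) (|2−3| = |4−3| = 1); (5,3)–(6,4) (|5−6| = |3−4| = 1).
Total attacking pairs: 4.

4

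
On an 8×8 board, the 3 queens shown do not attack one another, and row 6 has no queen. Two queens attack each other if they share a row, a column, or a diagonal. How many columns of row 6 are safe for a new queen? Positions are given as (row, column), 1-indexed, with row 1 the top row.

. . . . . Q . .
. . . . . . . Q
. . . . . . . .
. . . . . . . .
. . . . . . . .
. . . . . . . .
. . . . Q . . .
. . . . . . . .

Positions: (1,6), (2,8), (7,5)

3

(1,6) attacks row 6 at column 6 and diagonals 1.
(2,8) attacks row 6 at column 8 and diagonals 4.
(7,5) attacks row 6 at column 5 and diagonals 4, 6.
Attacked columns: {1, 4, 5, 6, 8}. Safe: {2, 3, 7}.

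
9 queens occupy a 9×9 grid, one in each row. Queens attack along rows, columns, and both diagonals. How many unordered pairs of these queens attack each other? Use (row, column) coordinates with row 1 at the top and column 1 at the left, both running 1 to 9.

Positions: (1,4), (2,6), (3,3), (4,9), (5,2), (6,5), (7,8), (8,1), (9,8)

2

Same column: (7,8)–(9,8) (column 8).
Same diagonal: (6,5)–(9,8) (|6−9| = |5−8| = 3).
Total attacking pairs: 2.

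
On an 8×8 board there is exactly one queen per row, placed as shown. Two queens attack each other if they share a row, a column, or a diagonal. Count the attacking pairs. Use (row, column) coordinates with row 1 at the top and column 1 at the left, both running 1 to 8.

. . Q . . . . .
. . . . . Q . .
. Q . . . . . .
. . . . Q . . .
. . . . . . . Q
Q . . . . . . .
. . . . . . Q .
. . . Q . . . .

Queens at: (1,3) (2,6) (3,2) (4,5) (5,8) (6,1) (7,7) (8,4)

0

All columns are distinct and no two queens satisfy |Δrow| = |Δcol|, so no pair attacks.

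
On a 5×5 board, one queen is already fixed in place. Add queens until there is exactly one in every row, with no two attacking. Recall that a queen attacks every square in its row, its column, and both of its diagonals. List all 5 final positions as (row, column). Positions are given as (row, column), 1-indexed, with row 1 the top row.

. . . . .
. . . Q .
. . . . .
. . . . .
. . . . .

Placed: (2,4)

Row 1: attacked by (2,4)→{3,4,5}. Safe: 1, 2. Place at column 1.
Row 3: attacked by (1,1)→{1,3}; (2,4)→{3,4,5}. Safe: 2. Place at column 2.
Row 4: attacked by (1,1)→{1,4}; (2,4)→{2,4}; (3,2)→{1,2,3}. Safe: 5. Place at column 5.
Row 5: attacked by (1,1)→{1,5}; (2,4)→{1,4}; (3,2)→{2,4}; (4,5)→{4,5}. Safe: 3. Place at column 3.
Columns [1, 4, 2, 5, 3], r−c [0, -2, 1, -1, 2], r+c [2, 6, 5, 9, 8] are all distinct, so no two queens attack.

(1,1) (2,4) (3,2) (4,5) (5,3)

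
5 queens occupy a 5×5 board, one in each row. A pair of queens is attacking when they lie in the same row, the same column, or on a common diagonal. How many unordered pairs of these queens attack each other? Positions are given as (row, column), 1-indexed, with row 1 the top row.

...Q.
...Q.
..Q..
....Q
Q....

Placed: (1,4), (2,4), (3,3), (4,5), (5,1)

4

Same column: (1,4)–(2,4) (column 4).
Same diagonal: (2,4)–(3,3) (|2−3| = |4−3| = 1); (2,4)–(5,1) (|2−5| = |4−1| = 3); (3,3)–(5,1) (|3−5| = |3−1| = 2).
Total attacking pairs: 4.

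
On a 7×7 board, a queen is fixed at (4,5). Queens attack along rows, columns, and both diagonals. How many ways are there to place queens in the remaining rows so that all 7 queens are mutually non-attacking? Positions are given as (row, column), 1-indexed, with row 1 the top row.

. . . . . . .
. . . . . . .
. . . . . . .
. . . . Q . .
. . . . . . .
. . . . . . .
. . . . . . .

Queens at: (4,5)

4

Branch on row 1: col 1 → 0; col 3 → 1; col 4 → 1; col 6 → 1; col 7 → 1.
Sum: 0 + 1 + 1 + 1 + 1 = 4.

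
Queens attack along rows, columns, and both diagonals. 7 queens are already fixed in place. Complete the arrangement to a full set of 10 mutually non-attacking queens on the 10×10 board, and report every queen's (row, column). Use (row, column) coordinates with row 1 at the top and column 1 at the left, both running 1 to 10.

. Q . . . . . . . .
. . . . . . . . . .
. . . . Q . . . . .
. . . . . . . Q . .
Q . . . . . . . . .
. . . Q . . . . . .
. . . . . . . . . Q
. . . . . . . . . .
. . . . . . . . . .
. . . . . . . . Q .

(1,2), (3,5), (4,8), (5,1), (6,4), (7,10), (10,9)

(1,2) (2,7) (3,5) (4,8) (5,1) (6,4) (7,10) (8,3) (9,6) (10,9)

Row 2: attacked by (1,2)→{1,2,3}; (3,5)→{4,5,6}; (4,8)→{6,8,10}; (5,1)→{1,4}; (6,4)→{4,8}; (7,10)→{5,10}; (10,9)→{1,9}. Safe: 7. Place at column 7.
Row 8: attacked by (1,2)→{2,9}; (2,7)→{1,7}; (3,5)→{5,10}; (4,8)→{4,8}; (5,1)→{1,4}; (6,4)→{2,4,6}; (7,10)→{9,10}; (10,9)→{7,9}. Safe: 3. Place at column 3.
Row 9: attacked by (1,2)→{2,10}; (2,7)→{7}; (3,5)→{5}; (4,8)→{3,8}; (5,1)→{1,5}; (6,4)→{1,4,7}; (7,10)→{8,10}; (8,3)→{2,3,4}; (10,9)→{8,9,10}. Safe: 6. Place at column 6.
Columns [2, 7, 5, 8, 1, 4, 10, 3, 6, 9], r−c [-1, -5, -2, -4, 4, 2, -3, 5, 3, 1], r+c [3, 9, 8, 12, 6, 10, 17, 11, 15, 19] are all distinct, so no two queens attack.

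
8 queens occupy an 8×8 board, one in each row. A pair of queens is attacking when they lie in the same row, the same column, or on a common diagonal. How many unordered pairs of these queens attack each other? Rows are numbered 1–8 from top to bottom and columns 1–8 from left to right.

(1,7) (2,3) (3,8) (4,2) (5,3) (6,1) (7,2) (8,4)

Same column: (2,3)–(5,3) (column 3); (4,2)–(7,2) (column 2).
Same diagonal: (1,7)–(5,3) (|1−5| = |7−3| = 4); (4,2)–(5,3) (|4−5| = |2−3| = 1); (6,1)–(7,2) (|6−7| = |1−2| = 1).
Total attacking pairs: 5.

5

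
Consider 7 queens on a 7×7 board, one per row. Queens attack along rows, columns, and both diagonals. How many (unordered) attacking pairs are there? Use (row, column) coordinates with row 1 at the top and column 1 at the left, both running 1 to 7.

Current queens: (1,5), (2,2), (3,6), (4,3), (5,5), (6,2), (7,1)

Same column: (1,5)–(5,5) (column 5); (2,2)–(6,2) (column 2).
Same diagonal: (2,2)–(5,5) (|2−5| = |2−5| = 3); (6,2)–(7,1) (|6−7| = |2−1| = 1).
Total attacking pairs: 4.

4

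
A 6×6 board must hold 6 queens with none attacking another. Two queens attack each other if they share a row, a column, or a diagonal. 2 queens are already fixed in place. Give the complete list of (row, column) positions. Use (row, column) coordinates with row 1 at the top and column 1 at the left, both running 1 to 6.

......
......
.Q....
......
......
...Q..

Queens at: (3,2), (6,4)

(1,3) (2,6) (3,2) (4,5) (5,1) (6,4)

Row 1: attacked by (3,2)→{2,4}; (6,4)→{4}. Safe: 1, 3, 5, 6. Place at column 3.
Row 2: attacked by (1,3)→{2,3,4}; (3,2)→{1,2,3}; (6,4)→{4}. Safe: 5, 6. Place at column 6.
Row 4: attacked by (1,3)→{3,6}; (2,6)→{4,6}; (3,2)→{1,2,3}; (6,4)→{2,4,6}. Safe: 5. Place at column 5.
Row 5: attacked by (1,3)→{3}; (2,6)→{3,6}; (3,2)→{2,4}; (4,5)→{4,5,6}; (6,4)→{3,4,5}. Safe: 1. Place at column 1.
Columns [3, 6, 2, 5, 1, 4], r−c [-2, -4, 1, -1, 4, 2], r+c [4, 8, 5, 9, 6, 10] are all distinct, so no two queens attack.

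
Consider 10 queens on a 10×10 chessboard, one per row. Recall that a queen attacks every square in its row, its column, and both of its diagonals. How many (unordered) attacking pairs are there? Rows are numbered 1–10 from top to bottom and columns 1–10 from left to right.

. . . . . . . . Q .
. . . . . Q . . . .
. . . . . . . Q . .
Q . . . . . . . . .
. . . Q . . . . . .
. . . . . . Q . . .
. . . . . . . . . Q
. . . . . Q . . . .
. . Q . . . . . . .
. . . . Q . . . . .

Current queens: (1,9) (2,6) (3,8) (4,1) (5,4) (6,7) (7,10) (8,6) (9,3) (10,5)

Same column: (2,6)–(8,6) (column 6).
Total attacking pairs: 1.

1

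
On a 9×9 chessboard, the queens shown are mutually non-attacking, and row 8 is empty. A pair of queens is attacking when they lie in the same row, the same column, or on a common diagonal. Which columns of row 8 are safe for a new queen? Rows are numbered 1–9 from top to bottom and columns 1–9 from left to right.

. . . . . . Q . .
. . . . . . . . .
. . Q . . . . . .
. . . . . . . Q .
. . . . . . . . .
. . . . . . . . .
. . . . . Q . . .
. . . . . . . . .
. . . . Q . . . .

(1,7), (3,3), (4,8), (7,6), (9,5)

(1,7) attacks row 8 at column 7.
(3,3) attacks row 8 at column 3 and diagonals 8.
(4,8) attacks row 8 at column 8 and diagonals 4.
(7,6) attacks row 8 at column 6 and diagonals 5, 7.
(9,5) attacks row 8 at column 5 and diagonals 4, 6.
Attacked columns: {3, 4, 5, 6, 7, 8}. Safe: {1, 2, 9}.

columns 1, 2, 9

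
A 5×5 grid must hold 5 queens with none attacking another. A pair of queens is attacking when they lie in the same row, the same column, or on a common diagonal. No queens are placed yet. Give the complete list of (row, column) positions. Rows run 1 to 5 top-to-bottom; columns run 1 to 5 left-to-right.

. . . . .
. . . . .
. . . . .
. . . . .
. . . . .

(1,2) (2,4) (3,1) (4,3) (5,5)

Row 1: Safe: 1, 2, 3, 4, 5. Place at column 2.
Row 2: attacked by (1,2)→{1,2,3}. Safe: 4, 5. Place at column 4.
Row 3: attacked by (1,2)→{2,4}; (2,4)→{3,4,5}. Safe: 1. Place at column 1.
Row 4: attacked by (1,2)→{2,5}; (2,4)→{2,4}; (3,1)→{1,2}. Safe: 3. Place at column 3.
Row 5: attacked by (1,2)→{2}; (2,4)→{1,4}; (3,1)→{1,3}; (4,3)→{2,3,4}. Safe: 5. Place at column 5.
Columns [2, 4, 1, 3, 5], r−c [-1, -2, 2, 1, 0], r+c [3, 6, 4, 7, 10] are all distinct, so no two queens attack.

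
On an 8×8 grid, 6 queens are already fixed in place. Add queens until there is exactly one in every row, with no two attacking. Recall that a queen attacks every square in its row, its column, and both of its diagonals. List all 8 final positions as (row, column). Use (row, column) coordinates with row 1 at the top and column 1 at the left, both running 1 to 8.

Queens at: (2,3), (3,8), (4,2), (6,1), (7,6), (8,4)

(1,7) (2,3) (3,8) (4,2) (5,5) (6,1) (7,6) (8,4)

Row 1: attacked by (2,3)→{2,3,4}; (3,8)→{6,8}; (4,2)→{2,5}; (6,1)→{1,6}; (7,6)→{6}; (8,4)→{4}. Safe: 7. Place at column 7.
Row 5: attacked by (1,7)→{3,7}; (2,3)→{3,6}; (3,8)→{6,8}; (4,2)→{1,2,3}; (6,1)→{1,2}; (7,6)→{4,6,8}; (8,4)→{1,4,7}. Safe: 5. Place at column 5.
Columns [7, 3, 8, 2, 5, 1, 6, 4], r−c [-6, -1, -5, 2, 0, 5, 1, 4], r+c [8, 5, 11, 6, 10, 7, 13, 12] are all distinct, so no two queens attack.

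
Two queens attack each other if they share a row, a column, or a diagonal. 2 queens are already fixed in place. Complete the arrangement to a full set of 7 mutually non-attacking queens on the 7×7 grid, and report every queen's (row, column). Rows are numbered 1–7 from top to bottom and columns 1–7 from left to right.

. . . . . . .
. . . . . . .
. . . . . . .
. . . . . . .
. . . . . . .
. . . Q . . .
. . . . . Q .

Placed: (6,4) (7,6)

Row 1: attacked by (6,4)→{4}; (7,6)→{6}. Safe: 1, 2, 3, 5, 7. Place at column 1.
Row 2: attacked by (1,1)→{1,2}; (6,4)→{4}; (7,6)→{1,6}. Safe: 3, 5, 7. Place at column 3.
Row 3: attacked by (1,1)→{1,3}; (2,3)→{2,3,4}; (6,4)→{1,4,7}; (7,6)→{2,6}. Safe: 5. Place at column 5.
Row 4: attacked by (1,1)→{1,4}; (2,3)→{1,3,5}; (3,5)→{4,5,6}; (6,4)→{2,4,6}; (7,6)→{3,6}. Safe: 7. Place at column 7.
Row 5: attacked by (1,1)→{1,5}; (2,3)→{3,6}; (3,5)→{3,5,7}; (4,7)→{6,7}; (6,4)→{3,4,5}; (7,6)→{4,6}. Safe: 2. Place at column 2.
Columns [1, 3, 5, 7, 2, 4, 6], r−c [0, -1, -2, -3, 3, 2, 1], r+c [2, 5, 8, 11, 7, 10, 13] are all distinct, so no two queens attack.

(1,1) (2,3) (3,5) (4,7) (5,2) (6,4) (7,6)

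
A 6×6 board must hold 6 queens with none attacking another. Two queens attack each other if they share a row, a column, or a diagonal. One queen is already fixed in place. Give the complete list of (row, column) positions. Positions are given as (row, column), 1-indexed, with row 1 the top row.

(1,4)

Row 2: attacked by (1,4)→{3,4,5}. Safe: 1, 2, 6. Place at column 1.
Row 3: attacked by (1,4)→{2,4,6}; (2,1)→{1,2}. Safe: 3, 5. Place at column 5.
Row 4: attacked by (1,4)→{1,4}; (2,1)→{1,3}; (3,5)→{4,5,6}. Safe: 2. Place at column 2.
Row 5: attacked by (1,4)→{4}; (2,1)→{1,4}; (3,5)→{3,5}; (4,2)→{1,2,3}. Safe: 6. Place at column 6.
Row 6: attacked by (1,4)→{4}; (2,1)→{1,5}; (3,5)→{2,5}; (4,2)→{2,4}; (5,6)→{5,6}. Safe: 3. Place at column 3.
Columns [4, 1, 5, 2, 6, 3], r−c [-3, 1, -2, 2, -1, 3], r+c [5, 3, 8, 6, 11, 9] are all distinct, so no two queens attack.

(1,4) (2,1) (3,5) (4,2) (5,6) (6,3)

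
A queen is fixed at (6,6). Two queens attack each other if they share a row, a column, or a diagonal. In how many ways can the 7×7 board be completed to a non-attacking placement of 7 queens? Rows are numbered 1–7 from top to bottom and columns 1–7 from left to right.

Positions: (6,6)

Branch on row 1: col 2 → 1; col 3 → 1; col 4 → 0; col 5 → 1; col 7 → 1.
Sum: 1 + 1 + 0 + 1 + 1 = 4.

4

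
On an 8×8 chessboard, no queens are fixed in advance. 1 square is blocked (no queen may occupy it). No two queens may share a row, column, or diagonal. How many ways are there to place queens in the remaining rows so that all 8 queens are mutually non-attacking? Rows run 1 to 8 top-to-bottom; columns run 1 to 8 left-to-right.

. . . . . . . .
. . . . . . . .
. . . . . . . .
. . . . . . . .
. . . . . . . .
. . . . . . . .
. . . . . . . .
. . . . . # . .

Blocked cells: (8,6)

Branch on row 1: col 1 → 4; col 2 → 8; col 3 → 11; col 4 → 14; col 5 → 15; col 6 → 16; col 7 → 6; col 8 → 2.
Sum: 4 + 8 + 11 + 14 + 15 + 16 + 6 + 2 = 76.

76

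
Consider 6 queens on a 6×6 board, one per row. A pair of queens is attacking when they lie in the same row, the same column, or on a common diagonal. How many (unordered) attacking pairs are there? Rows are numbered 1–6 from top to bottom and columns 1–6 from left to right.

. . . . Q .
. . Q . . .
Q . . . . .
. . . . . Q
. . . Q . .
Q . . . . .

1

Same column: (3,1)–(6,1) (column 1).
Total attacking pairs: 1.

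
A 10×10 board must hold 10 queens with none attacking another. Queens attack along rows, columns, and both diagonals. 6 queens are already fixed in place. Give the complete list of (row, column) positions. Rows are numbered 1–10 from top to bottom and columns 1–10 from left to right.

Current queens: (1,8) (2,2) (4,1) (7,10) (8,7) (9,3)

(1,8) (2,2) (3,5) (4,1) (5,9) (6,4) (7,10) (8,7) (9,3) (10,6)

Row 3: attacked by (1,8)→{6,8,10}; (2,2)→{1,2,3}; (4,1)→{1,2}; (7,10)→{6,10}; (8,7)→{2,7}; (9,3)→{3,9}. Safe: 4, 5. Place at column 5.
Row 5: attacked by (1,8)→{4,8}; (2,2)→{2,5}; (3,5)→{3,5,7}; (4,1)→{1,2}; (7,10)→{8,10}; (8,7)→{4,7,10}; (9,3)→{3,7}. Safe: 6, 9. Place at column 9.
Row 6: attacked by (1,8)→{3,8}; (2,2)→{2,6}; (3,5)→{2,5,8}; (4,1)→{1,3}; (5,9)→{8,9,10}; (7,10)→{9,10}; (8,7)→{5,7,9}; (9,3)→{3,6}. Safe: 4. Place at column 4.
Row 10: attacked by (1,8)→{8}; (2,2)→{2,10}; (3,5)→{5}; (4,1)→{1,7}; (5,9)→{4,9}; (6,4)→{4,8}; (7,10)→{7,10}; (8,7)→{5,7,9}; (9,3)→{2,3,4}. Safe: 6. Place at column 6.
Columns [8, 2, 5, 1, 9, 4, 10, 7, 3, 6], r−c [-7, 0, -2, 3, -4, 2, -3, 1, 6, 4], r+c [9, 4, 8, 5, 14, 10, 17, 15, 12, 16] are all distinct, so no two queens attack.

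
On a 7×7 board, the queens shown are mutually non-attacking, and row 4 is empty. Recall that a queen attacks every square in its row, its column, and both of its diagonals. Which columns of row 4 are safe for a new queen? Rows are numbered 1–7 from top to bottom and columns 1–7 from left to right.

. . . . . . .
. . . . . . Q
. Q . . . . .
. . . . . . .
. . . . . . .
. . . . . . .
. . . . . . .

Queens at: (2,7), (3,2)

(2,7) attacks row 4 at column 7 and diagonals 5.
(3,2) attacks row 4 at column 2 and diagonals 1, 3.
Attacked columns: {1, 2, 3, 5, 7}. Safe: {4, 6}.

columns 4, 6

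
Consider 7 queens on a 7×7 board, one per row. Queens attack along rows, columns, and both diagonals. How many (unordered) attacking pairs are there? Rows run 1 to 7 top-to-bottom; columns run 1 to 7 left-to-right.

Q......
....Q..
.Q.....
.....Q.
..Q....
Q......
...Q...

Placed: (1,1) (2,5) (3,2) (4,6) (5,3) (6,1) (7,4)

2

Same column: (1,1)–(6,1) (column 1).
Same diagonal: (2,5)–(6,1) (|2−6| = |5−1| = 4).
Total attacking pairs: 2.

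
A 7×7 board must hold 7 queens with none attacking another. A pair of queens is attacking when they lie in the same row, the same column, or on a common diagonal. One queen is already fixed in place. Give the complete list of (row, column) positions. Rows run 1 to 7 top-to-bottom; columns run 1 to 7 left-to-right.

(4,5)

(1,3) (2,6) (3,2) (4,5) (5,1) (6,4) (7,7)

Row 1: attacked by (4,5)→{2,5}. Safe: 1, 3, 4, 6, 7. Place at column 3.
Row 2: attacked by (1,3)→{2,3,4}; (4,5)→{3,5,7}. Safe: 1, 6. Place at column 6.
Row 3: attacked by (1,3)→{1,3,5}; (2,6)→{5,6,7}; (4,5)→{4,5,6}. Safe: 2. Place at column 2.
Row 5: attacked by (1,3)→{3,7}; (2,6)→{3,6}; (3,2)→{2,4}; (4,5)→{4,5,6}. Safe: 1. Place at column 1.
Row 6: attacked by (1,3)→{3}; (2,6)→{2,6}; (3,2)→{2,5}; (4,5)→{3,5,7}; (5,1)→{1,2}. Safe: 4. Place at column 4.
Row 7: attacked by (1,3)→{3}; (2,6)→{1,6}; (3,2)→{2,6}; (4,5)→{2,5}; (5,1)→{1,3}; (6,4)→{3,4,5}. Safe: 7. Place at column 7.
Columns [3, 6, 2, 5, 1, 4, 7], r−c [-2, -4, 1, -1, 4, 2, 0], r+c [4, 8, 5, 9, 6, 10, 14] are all distinct, so no two queens attack.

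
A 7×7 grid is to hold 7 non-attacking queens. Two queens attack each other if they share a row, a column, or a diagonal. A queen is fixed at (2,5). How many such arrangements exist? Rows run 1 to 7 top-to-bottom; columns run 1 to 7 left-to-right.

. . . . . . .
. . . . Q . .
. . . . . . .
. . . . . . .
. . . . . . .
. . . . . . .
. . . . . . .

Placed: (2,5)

6

Branch on row 1: col 1 → 1; col 2 → 3; col 3 → 1; col 7 → 1.
Sum: 1 + 3 + 1 + 1 = 6.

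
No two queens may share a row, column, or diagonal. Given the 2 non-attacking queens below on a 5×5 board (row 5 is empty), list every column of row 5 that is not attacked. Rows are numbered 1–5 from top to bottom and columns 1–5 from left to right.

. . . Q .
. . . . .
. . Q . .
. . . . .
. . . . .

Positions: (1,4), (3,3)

columns 2

(1,4) attacks row 5 at column 4.
(3,3) attacks row 5 at column 3 and diagonals 1, 5.
Attacked columns: {1, 3, 4, 5}. Safe: {2}.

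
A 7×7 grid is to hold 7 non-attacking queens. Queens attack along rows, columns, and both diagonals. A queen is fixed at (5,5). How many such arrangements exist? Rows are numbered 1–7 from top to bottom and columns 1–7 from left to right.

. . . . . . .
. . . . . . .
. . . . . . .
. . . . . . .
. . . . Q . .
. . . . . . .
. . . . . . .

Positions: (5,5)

6

Branch on row 1: col 2 → 1; col 3 → 2; col 4 → 1; col 6 → 1; col 7 → 1.
Sum: 1 + 2 + 1 + 1 + 1 = 6.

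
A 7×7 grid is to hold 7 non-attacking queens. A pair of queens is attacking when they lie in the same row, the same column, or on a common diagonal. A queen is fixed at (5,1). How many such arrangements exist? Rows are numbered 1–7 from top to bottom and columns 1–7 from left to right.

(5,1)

6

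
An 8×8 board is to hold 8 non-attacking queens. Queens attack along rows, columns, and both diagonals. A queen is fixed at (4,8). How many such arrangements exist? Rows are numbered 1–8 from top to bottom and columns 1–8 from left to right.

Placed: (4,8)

18

Branch on row 1: col 1 → 1; col 2 → 2; col 3 → 4; col 4 → 5; col 6 → 4; col 7 → 2.
Sum: 1 + 2 + 4 + 5 + 4 + 2 = 18.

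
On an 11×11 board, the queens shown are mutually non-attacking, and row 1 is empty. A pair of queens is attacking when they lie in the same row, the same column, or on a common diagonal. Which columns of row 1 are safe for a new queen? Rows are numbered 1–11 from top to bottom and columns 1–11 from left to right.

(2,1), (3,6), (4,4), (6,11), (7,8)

(2,1) attacks row 1 at column 1 and diagonals 2.
(3,6) attacks row 1 at column 6 and diagonals 4, 8.
(4,4) attacks row 1 at column 4 and diagonals 1, 7.
(6,11) attacks row 1 at column 11 and diagonals 6.
(7,8) attacks row 1 at column 8 and diagonals 2.
Attacked columns: {1, 2, 4, 6, 7, 8, 11}. Safe: {3, 5, 9, 10}.

columns 3, 5, 9, 10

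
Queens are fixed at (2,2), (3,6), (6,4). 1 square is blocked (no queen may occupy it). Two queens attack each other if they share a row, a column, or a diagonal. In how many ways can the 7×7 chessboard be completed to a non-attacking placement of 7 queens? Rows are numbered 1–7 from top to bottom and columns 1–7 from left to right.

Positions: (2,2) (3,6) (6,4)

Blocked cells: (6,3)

1

Branch on row 1: col 5 → 1; col 7 → 0.
Sum: 1 + 0 = 1.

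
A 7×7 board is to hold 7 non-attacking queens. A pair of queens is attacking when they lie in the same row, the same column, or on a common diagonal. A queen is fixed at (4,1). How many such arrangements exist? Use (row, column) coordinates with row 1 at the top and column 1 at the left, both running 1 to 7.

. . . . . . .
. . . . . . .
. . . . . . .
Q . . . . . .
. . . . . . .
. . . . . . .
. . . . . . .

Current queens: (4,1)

6

Branch on row 1: col 2 → 2; col 3 → 1; col 5 → 0; col 6 → 2; col 7 → 1.
Sum: 2 + 1 + 0 + 2 + 1 = 6.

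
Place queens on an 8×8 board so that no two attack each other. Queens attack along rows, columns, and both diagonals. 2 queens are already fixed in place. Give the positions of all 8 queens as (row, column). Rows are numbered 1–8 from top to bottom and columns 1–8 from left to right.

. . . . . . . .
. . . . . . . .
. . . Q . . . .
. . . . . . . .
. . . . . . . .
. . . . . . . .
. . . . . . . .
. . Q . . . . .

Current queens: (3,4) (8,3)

(1,1) (2,7) (3,4) (4,6) (5,8) (6,2) (7,5) (8,3)

Row 1: attacked by (3,4)→{2,4,6}; (8,3)→{3}. Safe: 1, 5, 7, 8. Place at column 1.
Row 2: attacked by (1,1)→{1,2}; (3,4)→{3,4,5}; (8,3)→{3}. Safe: 6, 7, 8. Place at column 7.
Row 4: attacked by (1,1)→{1,4}; (2,7)→{5,7}; (3,4)→{3,4,5}; (8,3)→{3,7}. Safe: 2, 6, 8. Place at column 6.
Row 5: attacked by (1,1)→{1,5}; (2,7)→{4,7}; (3,4)→{2,4,6}; (4,6)→{5,6,7}; (8,3)→{3,6}. Safe: 8. Place at column 8.
Row 6: attacked by (1,1)→{1,6}; (2,7)→{3,7}; (3,4)→{1,4,7}; (4,6)→{4,6,8}; (5,8)→{7,8}; (8,3)→{1,3,5}. Safe: 2. Place at column 2.
Row 7: attacked by (1,1)→{1,7}; (2,7)→{2,7}; (3,4)→{4,8}; (4,6)→{3,6}; (5,8)→{6,8}; (6,2)→{1,2,3}; (8,3)→{2,3,4}. Safe: 5. Place at column 5.
Columns [1, 7, 4, 6, 8, 2, 5, 3], r−c [0, -5, -1, -2, -3, 4, 2, 5], r+c [2, 9, 7, 10, 13, 8, 12, 11] are all distinct, so no two queens attack.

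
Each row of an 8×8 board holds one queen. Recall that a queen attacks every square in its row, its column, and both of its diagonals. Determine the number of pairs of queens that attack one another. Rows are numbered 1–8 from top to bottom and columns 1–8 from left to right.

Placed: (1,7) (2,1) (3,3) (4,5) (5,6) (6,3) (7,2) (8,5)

7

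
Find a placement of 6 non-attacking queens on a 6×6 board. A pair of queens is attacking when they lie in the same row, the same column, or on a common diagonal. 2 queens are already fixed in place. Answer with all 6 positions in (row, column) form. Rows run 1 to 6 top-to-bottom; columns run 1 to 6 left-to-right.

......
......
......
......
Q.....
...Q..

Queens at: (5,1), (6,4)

Row 1: attacked by (5,1)→{1,5}; (6,4)→{4}. Safe: 2, 3, 6. Place at column 3.
Row 2: attacked by (1,3)→{2,3,4}; (5,1)→{1,4}; (6,4)→{4}. Safe: 5, 6. Place at column 6.
Row 3: attacked by (1,3)→{1,3,5}; (2,6)→{5,6}; (5,1)→{1,3}; (6,4)→{1,4}. Safe: 2. Place at column 2.
Row 4: attacked by (1,3)→{3,6}; (2,6)→{4,6}; (3,2)→{1,2,3}; (5,1)→{1,2}; (6,4)→{2,4,6}. Safe: 5. Place at column 5.
Columns [3, 6, 2, 5, 1, 4], r−c [-2, -4, 1, -1, 4, 2], r+c [4, 8, 5, 9, 6, 10] are all distinct, so no two queens attack.

(1,3) (2,6) (3,2) (4,5) (5,1) (6,4)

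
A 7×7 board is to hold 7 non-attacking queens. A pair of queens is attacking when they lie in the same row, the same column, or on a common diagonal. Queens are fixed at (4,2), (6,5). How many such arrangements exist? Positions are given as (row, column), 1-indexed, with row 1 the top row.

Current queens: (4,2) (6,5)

Branch on row 1: col 1 → 1; col 3 → 0; col 4 → 0; col 6 → 0; col 7 → 0.
Sum: 1 + 0 + 0 + 0 + 0 = 1.

1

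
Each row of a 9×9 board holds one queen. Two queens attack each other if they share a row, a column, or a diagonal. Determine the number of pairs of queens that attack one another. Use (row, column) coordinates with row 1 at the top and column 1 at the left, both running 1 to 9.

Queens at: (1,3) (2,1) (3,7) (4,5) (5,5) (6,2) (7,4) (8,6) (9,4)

3

Same column: (4,5)–(5,5) (column 5); (7,4)–(9,4) (column 4).
Same diagonal: (3,7)–(5,5) (|3−5| = |7−5| = 2).
Total attacking pairs: 3.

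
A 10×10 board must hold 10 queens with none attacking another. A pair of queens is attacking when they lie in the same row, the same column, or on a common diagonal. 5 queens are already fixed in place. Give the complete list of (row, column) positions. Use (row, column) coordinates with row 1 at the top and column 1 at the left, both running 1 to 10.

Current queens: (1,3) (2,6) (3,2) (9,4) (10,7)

Row 4: attacked by (1,3)→{3,6}; (2,6)→{4,6,8}; (3,2)→{1,2,3}; (9,4)→{4,9}; (10,7)→{1,7}. Safe: 5, 10. Place at column 10.
Row 5: attacked by (1,3)→{3,7}; (2,6)→{3,6,9}; (3,2)→{2,4}; (4,10)→{9,10}; (9,4)→{4,8}; (10,7)→{2,7}. Safe: 1, 5. Place at column 1.
Row 6: attacked by (1,3)→{3,8}; (2,6)→{2,6,10}; (3,2)→{2,5}; (4,10)→{8,10}; (5,1)→{1,2}; (9,4)→{1,4,7}; (10,7)→{3,7}. Safe: 9. Place at column 9.
Row 7: attacked by (1,3)→{3,9}; (2,6)→{1,6}; (3,2)→{2,6}; (4,10)→{7,10}; (5,1)→{1,3}; (6,9)→{8,9,10}; (9,4)→{2,4,6}; (10,7)→{4,7,10}. Safe: 5. Place at column 5.
Row 8: attacked by (1,3)→{3,10}; (2,6)→{6}; (3,2)→{2,7}; (4,10)→{6,10}; (5,1)→{1,4}; (6,9)→{7,9}; (7,5)→{4,5,6}; (9,4)→{3,4,5}; (10,7)→{5,7,9}. Safe: 8. Place at column 8.
Columns [3, 6, 2, 10, 1, 9, 5, 8, 4, 7], r−c [-2, -4, 1, -6, 4, -3, 2, 0, 5, 3], r+c [4, 8, 5, 14, 6, 15, 12, 16, 13, 17] are all distinct, so no two queens attack.

(1,3) (2,6) (3,2) (4,10) (5,1) (6,9) (7,5) (8,8) (9,4) (10,7)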